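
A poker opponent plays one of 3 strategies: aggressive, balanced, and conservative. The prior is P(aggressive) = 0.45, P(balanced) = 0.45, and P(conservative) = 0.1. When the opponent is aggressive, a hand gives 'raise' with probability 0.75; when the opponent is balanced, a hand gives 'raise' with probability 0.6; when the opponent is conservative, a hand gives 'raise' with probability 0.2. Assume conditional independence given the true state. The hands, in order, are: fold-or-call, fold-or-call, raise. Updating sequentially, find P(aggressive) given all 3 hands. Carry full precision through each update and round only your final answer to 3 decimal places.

After 'fold-or-call': normaliser = 0.25·0.4500 + 0.4·0.4500 + 0.8·0.1000; P(aggressive) ≈ 0.3020, P(balanced) ≈ 0.4832, P(conservative) ≈ 0.2148
After 'fold-or-call': normaliser = 0.25·0.3020 + 0.4·0.4832 + 0.8·0.2148; P(aggressive) ≈ 0.1714, P(balanced) ≈ 0.4387, P(conservative) ≈ 0.3899
After 'raise': normaliser = 0.75·0.1714 + 0.6·0.4387 + 0.2·0.3899; P(aggressive) ≈ 0.2736, P(balanced) ≈ 0.5604, P(conservative) ≈ 0.1660

0.274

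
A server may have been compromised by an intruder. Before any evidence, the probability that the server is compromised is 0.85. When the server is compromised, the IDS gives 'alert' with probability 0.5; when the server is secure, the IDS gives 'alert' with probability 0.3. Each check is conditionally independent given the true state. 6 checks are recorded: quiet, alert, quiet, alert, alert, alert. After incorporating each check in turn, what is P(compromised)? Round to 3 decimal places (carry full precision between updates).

Apply Bayes' rule sequentially, carrying P(compromised) forward.
After 'quiet': P(compromised) = 0.5·0.8500 / (0.5·0.8500 + 0.7·0.1500) ≈ 0.8019
After 'alert': P(compromised) = 0.5·0.8019 / (0.5·0.8019 + 0.3·0.1981) ≈ 0.8709
After 'quiet': P(compromised) = 0.5·0.8709 / (0.5·0.8709 + 0.7·0.1291) ≈ 0.8281
After 'alert': P(compromised) = 0.5·0.8281 / (0.5·0.8281 + 0.3·0.1719) ≈ 0.8893
After 'alert': P(compromised) = 0.5·0.8893 / (0.5·0.8893 + 0.3·0.1107) ≈ 0.9305
After 'alert': P(compromised) = 0.5·0.9305 / (0.5·0.9305 + 0.3·0.0695) ≈ 0.9571

0.957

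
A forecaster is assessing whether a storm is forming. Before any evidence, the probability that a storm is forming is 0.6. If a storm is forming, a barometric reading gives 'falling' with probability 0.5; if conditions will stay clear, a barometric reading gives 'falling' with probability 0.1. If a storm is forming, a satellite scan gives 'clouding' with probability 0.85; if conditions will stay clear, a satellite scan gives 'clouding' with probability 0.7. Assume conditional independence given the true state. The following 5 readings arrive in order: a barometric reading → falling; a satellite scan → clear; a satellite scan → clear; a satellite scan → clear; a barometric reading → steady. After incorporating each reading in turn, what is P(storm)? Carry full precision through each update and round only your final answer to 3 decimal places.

0.342

After a barometric reading='falling': P(storm) = 0.5·0.6000 / (0.5·0.6000 + 0.1·0.4000) ≈ 0.8824
After a satellite scan='clear': P(storm) = 0.15·0.8824 / (0.15·0.8824 + 0.3·0.1176) ≈ 0.7895
After a satellite scan='clear': P(storm) = 0.15·0.7895 / (0.15·0.7895 + 0.3·0.2105) ≈ 0.6522
After a satellite scan='clear': P(storm) = 0.15·0.6522 / (0.15·0.6522 + 0.3·0.3478) ≈ 0.4839
After a barometric reading='steady': P(storm) = 0.5·0.4839 / (0.5·0.4839 + 0.9·0.5161) ≈ 0.3425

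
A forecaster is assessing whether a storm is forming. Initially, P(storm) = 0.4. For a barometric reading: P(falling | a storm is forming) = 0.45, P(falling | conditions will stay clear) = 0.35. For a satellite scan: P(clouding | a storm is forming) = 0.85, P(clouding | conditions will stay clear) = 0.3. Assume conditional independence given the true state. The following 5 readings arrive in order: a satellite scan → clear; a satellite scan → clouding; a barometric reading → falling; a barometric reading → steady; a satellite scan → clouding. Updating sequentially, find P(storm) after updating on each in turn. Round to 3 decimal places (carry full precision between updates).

0.555

After a satellite scan='clear': P(storm) = 0.15·0.4000 / (0.15·0.4000 + 0.7·0.6000) ≈ 0.1250
After a satellite scan='clouding': P(storm) = 0.85·0.1250 / (0.85·0.1250 + 0.3·0.8750) ≈ 0.2881
After a barometric reading='falling': P(storm) = 0.45·0.2881 / (0.45·0.2881 + 0.35·0.7119) ≈ 0.3423
After a barometric reading='steady': P(storm) = 0.55·0.3423 / (0.55·0.3423 + 0.65·0.6577) ≈ 0.3057
After a satellite scan='clouding': P(storm) = 0.85·0.3057 / (0.85·0.3057 + 0.3·0.6943) ≈ 0.5551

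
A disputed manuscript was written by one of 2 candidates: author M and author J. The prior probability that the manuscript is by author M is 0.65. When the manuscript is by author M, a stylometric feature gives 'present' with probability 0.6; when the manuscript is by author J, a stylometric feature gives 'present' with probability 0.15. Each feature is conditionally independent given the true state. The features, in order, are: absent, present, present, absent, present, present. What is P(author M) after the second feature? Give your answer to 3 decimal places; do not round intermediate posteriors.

0.778

After 'absent': P(author M) = 0.4·0.6500 / (0.4·0.6500 + 0.85·0.3500) ≈ 0.4664
After 'present': P(author M) = 0.6·0.4664 / (0.6·0.4664 + 0.15·0.5336) ≈ 0.7776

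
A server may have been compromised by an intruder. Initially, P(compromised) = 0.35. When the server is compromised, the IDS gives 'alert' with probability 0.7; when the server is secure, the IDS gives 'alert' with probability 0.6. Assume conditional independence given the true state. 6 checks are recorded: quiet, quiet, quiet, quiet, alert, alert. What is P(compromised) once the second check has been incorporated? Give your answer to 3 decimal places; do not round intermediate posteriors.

0.232

After 'quiet': P(compromised) = 0.3·0.3500 / (0.3·0.3500 + 0.4·0.6500) ≈ 0.2877
After 'quiet': P(compromised) = 0.3·0.2877 / (0.3·0.2877 + 0.4·0.7123) ≈ 0.2325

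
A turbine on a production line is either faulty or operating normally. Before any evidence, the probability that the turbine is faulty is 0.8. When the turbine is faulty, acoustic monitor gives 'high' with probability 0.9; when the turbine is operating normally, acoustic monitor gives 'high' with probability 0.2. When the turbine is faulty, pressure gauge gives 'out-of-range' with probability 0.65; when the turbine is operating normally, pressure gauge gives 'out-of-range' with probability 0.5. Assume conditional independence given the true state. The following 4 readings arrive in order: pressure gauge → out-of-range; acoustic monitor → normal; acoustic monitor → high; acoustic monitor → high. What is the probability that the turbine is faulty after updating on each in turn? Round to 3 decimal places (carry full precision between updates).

0.929

After pressure gauge='out-of-range': P(faulty) = 0.65·0.8000 / (0.65·0.8000 + 0.5·0.2000) ≈ 0.8387
After acoustic monitor='normal': P(faulty) = 0.1·0.8387 / (0.1·0.8387 + 0.8·0.1613) ≈ 0.3939
After acoustic monitor='high': P(faulty) = 0.9·0.3939 / (0.9·0.3939 + 0.2·0.6061) ≈ 0.7452
After acoustic monitor='high': P(faulty) = 0.9·0.7452 / (0.9·0.7452 + 0.2·0.2548) ≈ 0.9294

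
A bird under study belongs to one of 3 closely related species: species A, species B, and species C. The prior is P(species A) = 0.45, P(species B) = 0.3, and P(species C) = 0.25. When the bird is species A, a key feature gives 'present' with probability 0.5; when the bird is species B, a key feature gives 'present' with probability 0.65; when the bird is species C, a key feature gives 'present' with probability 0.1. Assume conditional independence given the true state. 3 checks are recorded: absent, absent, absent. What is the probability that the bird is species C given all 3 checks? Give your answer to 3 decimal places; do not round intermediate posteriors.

0.725

After 'absent': normaliser = 0.5·0.4500 + 0.35·0.3000 + 0.9·0.2500; P(species A) ≈ 0.4054, P(species B) ≈ 0.1892, P(species C) ≈ 0.4054
After 'absent': normaliser = 0.5·0.4054 + 0.35·0.1892 + 0.9·0.4054; P(species A) ≈ 0.3198, P(species B) ≈ 0.1045, P(species C) ≈ 0.5757
After 'absent': normaliser = 0.5·0.3198 + 0.35·0.1045 + 0.9·0.5757; P(species A) ≈ 0.2238, P(species B) ≈ 0.0512, P(species C) ≈ 0.7250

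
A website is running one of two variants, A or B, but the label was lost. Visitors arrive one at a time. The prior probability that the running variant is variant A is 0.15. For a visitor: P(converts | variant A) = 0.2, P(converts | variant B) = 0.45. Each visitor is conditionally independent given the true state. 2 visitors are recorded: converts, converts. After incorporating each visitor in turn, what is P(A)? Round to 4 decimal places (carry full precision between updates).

After 'converts': P(A) = 0.2·0.1500 / (0.2·0.1500 + 0.45·0.8500) ≈ 0.0727
After 'converts': P(A) = 0.2·0.0727 / (0.2·0.0727 + 0.45·0.9273) ≈ 0.0337

0.0337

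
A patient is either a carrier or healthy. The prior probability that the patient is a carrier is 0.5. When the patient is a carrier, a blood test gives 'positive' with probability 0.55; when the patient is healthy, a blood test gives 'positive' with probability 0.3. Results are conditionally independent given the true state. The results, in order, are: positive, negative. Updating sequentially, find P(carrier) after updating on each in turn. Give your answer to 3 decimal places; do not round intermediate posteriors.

0.541

After 'positive': P(carrier) = 0.55·0.5000 / (0.55·0.5000 + 0.3·0.5000) ≈ 0.6471
After 'negative': P(carrier) = 0.45·0.6471 / (0.45·0.6471 + 0.7·0.3529) ≈ 0.5410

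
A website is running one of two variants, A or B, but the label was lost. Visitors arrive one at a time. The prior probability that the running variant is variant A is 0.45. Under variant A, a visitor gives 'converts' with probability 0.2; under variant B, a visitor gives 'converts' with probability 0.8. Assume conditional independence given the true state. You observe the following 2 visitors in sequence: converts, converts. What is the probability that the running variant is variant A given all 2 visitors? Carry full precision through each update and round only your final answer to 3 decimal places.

0.049

After 'converts': P(A) = 0.2·0.4500 / (0.2·0.4500 + 0.8·0.5500) ≈ 0.1698
After 'converts': P(A) = 0.2·0.1698 / (0.2·0.1698 + 0.8·0.8302) ≈ 0.0486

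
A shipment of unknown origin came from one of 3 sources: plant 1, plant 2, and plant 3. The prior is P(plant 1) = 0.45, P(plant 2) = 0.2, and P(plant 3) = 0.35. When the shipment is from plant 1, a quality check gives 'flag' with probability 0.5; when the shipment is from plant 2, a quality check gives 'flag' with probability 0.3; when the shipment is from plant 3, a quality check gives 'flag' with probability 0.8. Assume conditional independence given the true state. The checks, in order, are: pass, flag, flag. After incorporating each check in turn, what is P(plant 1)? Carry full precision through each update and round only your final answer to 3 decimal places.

After 'pass': normaliser = 0.5·0.4500 + 0.7·0.2000 + 0.2·0.3500; P(plant 1) ≈ 0.5172, P(plant 2) ≈ 0.3218, P(plant 3) ≈ 0.1609
After 'flag': normaliser = 0.5·0.5172 + 0.3·0.3218 + 0.8·0.1609; P(plant 1) ≈ 0.5344, P(plant 2) ≈ 0.1995, P(plant 3) ≈ 0.2660
After 'flag': normaliser = 0.5·0.5344 + 0.3·0.1995 + 0.8·0.2660; P(plant 1) ≈ 0.4949, P(plant 2) ≈ 0.1109, P(plant 3) ≈ 0.3942

0.495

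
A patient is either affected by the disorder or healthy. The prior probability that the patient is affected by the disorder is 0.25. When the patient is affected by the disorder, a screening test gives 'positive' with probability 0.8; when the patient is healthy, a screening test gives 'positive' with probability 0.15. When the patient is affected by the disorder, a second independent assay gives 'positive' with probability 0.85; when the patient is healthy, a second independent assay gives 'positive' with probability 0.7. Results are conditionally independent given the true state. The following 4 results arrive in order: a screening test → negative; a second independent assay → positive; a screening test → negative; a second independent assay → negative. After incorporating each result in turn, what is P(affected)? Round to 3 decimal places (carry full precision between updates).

After a screening test='negative': P(affected) = 0.2·0.2500 / (0.2·0.2500 + 0.85·0.7500) ≈ 0.0727
After a second independent assay='positive': P(affected) = 0.85·0.0727 / (0.85·0.0727 + 0.7·0.9273) ≈ 0.0870
After a screening test='negative': P(affected) = 0.2·0.0870 / (0.2·0.0870 + 0.85·0.9130) ≈ 0.0219
After a second independent assay='negative': P(affected) = 0.15·0.0219 / (0.15·0.0219 + 0.3·0.9781) ≈ 0.0111

0.011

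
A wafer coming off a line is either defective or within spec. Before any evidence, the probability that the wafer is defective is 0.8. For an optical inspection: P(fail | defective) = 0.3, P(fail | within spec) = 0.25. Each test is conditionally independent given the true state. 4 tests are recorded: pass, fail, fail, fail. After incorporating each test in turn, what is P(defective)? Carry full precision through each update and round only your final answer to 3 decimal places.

After 'pass': P(defective) = 0.7·0.8000 / (0.7·0.8000 + 0.75·0.2000) ≈ 0.7887
After 'fail': P(defective) = 0.3·0.7887 / (0.3·0.7887 + 0.25·0.2113) ≈ 0.8175
After 'fail': P(defective) = 0.3·0.8175 / (0.3·0.8175 + 0.25·0.1825) ≈ 0.8432
After 'fail': P(defective) = 0.3·0.8432 / (0.3·0.8432 + 0.25·0.1568) ≈ 0.8658

0.866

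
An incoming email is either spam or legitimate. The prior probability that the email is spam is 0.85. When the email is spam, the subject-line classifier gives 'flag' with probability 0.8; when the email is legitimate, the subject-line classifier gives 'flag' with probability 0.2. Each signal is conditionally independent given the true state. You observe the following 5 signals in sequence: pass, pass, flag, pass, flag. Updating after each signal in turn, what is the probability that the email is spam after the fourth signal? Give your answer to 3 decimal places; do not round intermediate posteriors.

0.262

After 'pass': P(spam) = 0.2·0.8500 / (0.2·0.8500 + 0.8·0.1500) ≈ 0.5862
After 'pass': P(spam) = 0.2·0.5862 / (0.2·0.5862 + 0.8·0.4138) ≈ 0.2615
After 'flag': P(spam) = 0.8·0.2615 / (0.8·0.2615 + 0.2·0.7385) ≈ 0.5862
After 'pass': P(spam) = 0.2·0.5862 / (0.2·0.5862 + 0.8·0.4138) ≈ 0.2615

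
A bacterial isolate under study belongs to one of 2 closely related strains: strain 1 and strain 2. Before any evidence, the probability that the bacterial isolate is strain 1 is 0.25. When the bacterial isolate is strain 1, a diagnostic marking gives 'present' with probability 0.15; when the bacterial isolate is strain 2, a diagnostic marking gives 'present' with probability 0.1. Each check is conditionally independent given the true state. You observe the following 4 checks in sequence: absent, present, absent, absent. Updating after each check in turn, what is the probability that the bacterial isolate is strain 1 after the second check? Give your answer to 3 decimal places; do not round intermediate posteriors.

0.321

Each posterior becomes the prior for the next update.
After 'absent': P(strain 1) = 0.85·0.2500 / (0.85·0.2500 + 0.9·0.7500) ≈ 0.2394
After 'present': P(strain 1) = 0.15·0.2394 / (0.15·0.2394 + 0.1·0.7606) ≈ 0.3208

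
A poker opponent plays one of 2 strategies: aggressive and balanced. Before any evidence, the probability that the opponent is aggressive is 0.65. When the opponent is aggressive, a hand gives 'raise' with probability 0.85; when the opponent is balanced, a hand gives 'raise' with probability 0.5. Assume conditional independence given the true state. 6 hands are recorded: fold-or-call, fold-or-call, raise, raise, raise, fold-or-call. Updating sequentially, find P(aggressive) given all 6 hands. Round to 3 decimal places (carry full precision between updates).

0.198

After 'fold-or-call': P(aggressive) = 0.15·0.6500 / (0.15·0.6500 + 0.5·0.3500) ≈ 0.3578
After 'fold-or-call': P(aggressive) = 0.15·0.3578 / (0.15·0.3578 + 0.5·0.6422) ≈ 0.1432
After 'raise': P(aggressive) = 0.85·0.1432 / (0.85·0.1432 + 0.5·0.8568) ≈ 0.2213
After 'raise': P(aggressive) = 0.85·0.2213 / (0.85·0.2213 + 0.5·0.7787) ≈ 0.3257
After 'raise': P(aggressive) = 0.85·0.3257 / (0.85·0.3257 + 0.5·0.6743) ≈ 0.4509
After 'fold-or-call': P(aggressive) = 0.15·0.4509 / (0.15·0.4509 + 0.5·0.5491) ≈ 0.1977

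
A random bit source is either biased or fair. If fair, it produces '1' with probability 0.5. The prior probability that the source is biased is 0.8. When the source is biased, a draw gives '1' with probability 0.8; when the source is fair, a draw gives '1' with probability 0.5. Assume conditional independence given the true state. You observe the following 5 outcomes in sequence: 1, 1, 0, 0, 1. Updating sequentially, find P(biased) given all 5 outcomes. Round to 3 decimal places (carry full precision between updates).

0.724

After '1': P(biased) = 0.8·0.8000 / (0.8·0.8000 + 0.5·0.2000) ≈ 0.8649
After '1': P(biased) = 0.8·0.8649 / (0.8·0.8649 + 0.5·0.1351) ≈ 0.9110
After '0': P(biased) = 0.2·0.9110 / (0.2·0.9110 + 0.5·0.0890) ≈ 0.8038
After '0': P(biased) = 0.2·0.8038 / (0.2·0.8038 + 0.5·0.1962) ≈ 0.6210
After '1': P(biased) = 0.8·0.6210 / (0.8·0.6210 + 0.5·0.3790) ≈ 0.7239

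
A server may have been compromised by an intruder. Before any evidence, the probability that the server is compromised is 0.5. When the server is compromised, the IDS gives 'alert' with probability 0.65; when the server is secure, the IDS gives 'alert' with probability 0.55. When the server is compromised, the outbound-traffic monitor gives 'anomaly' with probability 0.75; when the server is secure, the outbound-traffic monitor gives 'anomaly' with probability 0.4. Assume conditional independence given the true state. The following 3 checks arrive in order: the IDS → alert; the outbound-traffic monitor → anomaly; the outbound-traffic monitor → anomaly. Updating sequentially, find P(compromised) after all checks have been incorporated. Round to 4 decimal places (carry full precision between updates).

0.8060

After the IDS='alert': P(compromised) = 0.65·0.5000 / (0.65·0.5000 + 0.55·0.5000) ≈ 0.5417
After the outbound-traffic monitor='anomaly': P(compromised) = 0.75·0.5417 / (0.75·0.5417 + 0.4·0.4583) ≈ 0.6890
After the outbound-traffic monitor='anomaly': P(compromised) = 0.75·0.6890 / (0.75·0.6890 + 0.4·0.3110) ≈ 0.8060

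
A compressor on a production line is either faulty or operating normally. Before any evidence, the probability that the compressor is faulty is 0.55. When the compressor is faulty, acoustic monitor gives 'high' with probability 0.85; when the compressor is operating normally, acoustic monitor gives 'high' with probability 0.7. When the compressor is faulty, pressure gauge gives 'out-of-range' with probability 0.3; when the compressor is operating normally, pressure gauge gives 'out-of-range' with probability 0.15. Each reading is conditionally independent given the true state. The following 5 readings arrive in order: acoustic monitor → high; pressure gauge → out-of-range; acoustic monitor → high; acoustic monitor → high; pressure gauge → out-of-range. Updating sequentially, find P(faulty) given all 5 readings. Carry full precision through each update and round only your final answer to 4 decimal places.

0.8975

Each posterior becomes the prior for the next update.
After acoustic monitor='high': P(faulty) = 0.85·0.5500 / (0.85·0.5500 + 0.7·0.4500) ≈ 0.5974
After pressure gauge='out-of-range': P(faulty) = 0.3·0.5974 / (0.3·0.5974 + 0.15·0.4026) ≈ 0.7480
After acoustic monitor='high': P(faulty) = 0.85·0.7480 / (0.85·0.7480 + 0.7·0.2520) ≈ 0.7828
After acoustic monitor='high': P(faulty) = 0.85·0.7828 / (0.85·0.7828 + 0.7·0.2172) ≈ 0.8140
After pressure gauge='out-of-range': P(faulty) = 0.3·0.8140 / (0.3·0.8140 + 0.15·0.1860) ≈ 0.8975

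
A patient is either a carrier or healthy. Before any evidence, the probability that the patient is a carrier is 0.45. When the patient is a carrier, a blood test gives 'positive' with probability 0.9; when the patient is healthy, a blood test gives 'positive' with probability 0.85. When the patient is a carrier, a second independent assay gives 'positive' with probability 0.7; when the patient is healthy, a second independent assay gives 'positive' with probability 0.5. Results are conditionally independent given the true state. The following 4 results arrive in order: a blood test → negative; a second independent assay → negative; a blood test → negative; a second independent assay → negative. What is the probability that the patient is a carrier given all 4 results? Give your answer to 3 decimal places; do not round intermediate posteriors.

0.116

After a blood test='negative': P(carrier) = 0.1·0.4500 / (0.1·0.4500 + 0.15·0.5500) ≈ 0.3529
After a second independent assay='negative': P(carrier) = 0.3·0.3529 / (0.3·0.3529 + 0.5·0.6471) ≈ 0.2466
After a blood test='negative': P(carrier) = 0.1·0.2466 / (0.1·0.2466 + 0.15·0.7534) ≈ 0.1791
After a second independent assay='negative': P(carrier) = 0.3·0.1791 / (0.3·0.1791 + 0.5·0.8209) ≈ 0.1158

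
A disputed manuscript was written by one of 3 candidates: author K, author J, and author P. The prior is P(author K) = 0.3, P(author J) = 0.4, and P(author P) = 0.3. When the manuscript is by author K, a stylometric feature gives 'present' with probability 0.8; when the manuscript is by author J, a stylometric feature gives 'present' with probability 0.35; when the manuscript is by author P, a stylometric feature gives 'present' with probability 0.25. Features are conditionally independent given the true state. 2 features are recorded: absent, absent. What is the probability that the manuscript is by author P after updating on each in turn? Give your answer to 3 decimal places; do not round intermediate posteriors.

Each posterior becomes the prior for the next update.
After 'absent': normaliser = 0.2·0.3000 + 0.65·0.4000 + 0.75·0.3000; P(author K) ≈ 0.1101, P(author J) ≈ 0.4771, P(author P) ≈ 0.4128
After 'absent': normaliser = 0.2·0.1101 + 0.65·0.4771 + 0.75·0.4128; P(author K) ≈ 0.0343, P(author J) ≈ 0.4832, P(author P) ≈ 0.4825

0.482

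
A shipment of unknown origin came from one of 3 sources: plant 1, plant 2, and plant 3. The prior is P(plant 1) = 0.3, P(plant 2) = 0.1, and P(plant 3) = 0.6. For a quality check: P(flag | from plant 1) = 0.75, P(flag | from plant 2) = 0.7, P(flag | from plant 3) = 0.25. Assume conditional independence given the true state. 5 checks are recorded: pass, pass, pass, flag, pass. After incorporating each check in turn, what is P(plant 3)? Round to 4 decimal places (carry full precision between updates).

Apply Bayes' rule sequentially, carrying P(plant 3) forward.
After 'pass': normaliser = 0.25·0.3000 + 0.3·0.1000 + 0.75·0.6000; P(plant 1) ≈ 0.1351, P(plant 2) ≈ 0.0541, P(plant 3) ≈ 0.8108
After 'pass': normaliser = 0.25·0.1351 + 0.3·0.0541 + 0.75·0.8108; P(plant 1) ≈ 0.0513, P(plant 2) ≈ 0.0246, P(plant 3) ≈ 0.9240
After 'pass': normaliser = 0.25·0.0513 + 0.3·0.0246 + 0.75·0.9240; P(plant 1) ≈ 0.0180, P(plant 2) ≈ 0.0104, P(plant 3) ≈ 0.9716
After 'flag': normaliser = 0.75·0.0180 + 0.7·0.0104 + 0.25·0.9716; P(plant 1) ≈ 0.0512, P(plant 2) ≈ 0.0275, P(plant 3) ≈ 0.9213
After 'pass': normaliser = 0.25·0.0512 + 0.3·0.0275 + 0.75·0.9213; P(plant 1) ≈ 0.0180, P(plant 2) ≈ 0.0116, P(plant 3) ≈ 0.9704

0.9704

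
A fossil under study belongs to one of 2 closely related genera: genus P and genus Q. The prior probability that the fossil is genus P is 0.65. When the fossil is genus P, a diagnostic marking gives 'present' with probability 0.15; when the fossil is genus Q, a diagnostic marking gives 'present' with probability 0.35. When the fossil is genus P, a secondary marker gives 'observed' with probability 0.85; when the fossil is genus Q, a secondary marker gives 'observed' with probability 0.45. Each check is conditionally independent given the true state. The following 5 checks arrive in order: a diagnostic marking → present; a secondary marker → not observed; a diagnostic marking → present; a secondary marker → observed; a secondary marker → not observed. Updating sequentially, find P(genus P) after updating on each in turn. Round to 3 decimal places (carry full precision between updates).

After a diagnostic marking='present': P(genus P) = 0.15·0.6500 / (0.15·0.6500 + 0.35·0.3500) ≈ 0.4432
After a secondary marker='not observed': P(genus P) = 0.15·0.4432 / (0.15·0.4432 + 0.55·0.5568) ≈ 0.1784
After a diagnostic marking='present': P(genus P) = 0.15·0.1784 / (0.15·0.1784 + 0.35·0.8216) ≈ 0.0851
After a secondary marker='observed': P(genus P) = 0.85·0.0851 / (0.85·0.0851 + 0.45·0.9149) ≈ 0.1495
After a secondary marker='not observed': P(genus P) = 0.15·0.1495 / (0.15·0.1495 + 0.55·0.8505) ≈ 0.0457

0.046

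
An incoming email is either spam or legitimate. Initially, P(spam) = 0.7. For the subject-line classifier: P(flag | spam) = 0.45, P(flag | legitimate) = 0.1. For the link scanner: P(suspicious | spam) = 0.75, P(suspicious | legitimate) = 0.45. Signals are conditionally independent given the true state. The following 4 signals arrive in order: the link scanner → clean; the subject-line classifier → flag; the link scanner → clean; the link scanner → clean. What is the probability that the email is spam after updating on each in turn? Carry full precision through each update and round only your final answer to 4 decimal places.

Apply Bayes' rule sequentially, carrying P(spam) forward.
After the link scanner='clean': P(spam) = 0.25·0.7000 / (0.25·0.7000 + 0.55·0.3000) ≈ 0.5147
After the subject-line classifier='flag': P(spam) = 0.45·0.5147 / (0.45·0.5147 + 0.1·0.4853) ≈ 0.8268
After the link scanner='clean': P(spam) = 0.25·0.8268 / (0.25·0.8268 + 0.55·0.1732) ≈ 0.6845
After the link scanner='clean': P(spam) = 0.25·0.6845 / (0.25·0.6845 + 0.55·0.3155) ≈ 0.4965

0.4965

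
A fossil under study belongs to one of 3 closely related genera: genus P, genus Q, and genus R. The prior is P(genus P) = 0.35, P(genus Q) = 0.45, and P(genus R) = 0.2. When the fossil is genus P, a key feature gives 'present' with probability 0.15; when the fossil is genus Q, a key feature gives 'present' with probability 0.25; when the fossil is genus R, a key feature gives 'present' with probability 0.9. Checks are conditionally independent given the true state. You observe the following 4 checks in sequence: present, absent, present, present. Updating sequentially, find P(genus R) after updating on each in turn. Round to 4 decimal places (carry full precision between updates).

0.6990

After 'present': normaliser = 0.15·0.3500 + 0.25·0.4500 + 0.9·0.2000; P(genus P) ≈ 0.1522, P(genus Q) ≈ 0.3261, P(genus R) ≈ 0.5217
After 'absent': normaliser = 0.85·0.1522 + 0.75·0.3261 + 0.1·0.5217; P(genus P) ≈ 0.3036, P(genus Q) ≈ 0.5740, P(genus R) ≈ 0.1224
After 'present': normaliser = 0.15·0.3036 + 0.25·0.5740 + 0.9·0.1224; P(genus P) ≈ 0.1522, P(genus Q) ≈ 0.4795, P(genus R) ≈ 0.3683
After 'present': normaliser = 0.15·0.1522 + 0.25·0.4795 + 0.9·0.3683; P(genus P) ≈ 0.0481, P(genus Q) ≈ 0.2528, P(genus R) ≈ 0.6990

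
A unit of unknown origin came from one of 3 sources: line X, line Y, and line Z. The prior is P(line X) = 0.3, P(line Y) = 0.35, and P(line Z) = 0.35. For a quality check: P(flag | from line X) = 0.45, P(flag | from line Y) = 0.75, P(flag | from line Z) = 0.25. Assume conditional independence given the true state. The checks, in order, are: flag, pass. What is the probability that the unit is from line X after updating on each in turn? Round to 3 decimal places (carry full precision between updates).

0.361

After 'flag': normaliser = 0.45·0.3000 + 0.75·0.3500 + 0.25·0.3500; P(line X) ≈ 0.2784, P(line Y) ≈ 0.5412, P(line Z) ≈ 0.1804
After 'pass': normaliser = 0.55·0.2784 + 0.25·0.5412 + 0.75·0.1804; P(line X) ≈ 0.3613, P(line Y) ≈ 0.3193, P(line Z) ≈ 0.3193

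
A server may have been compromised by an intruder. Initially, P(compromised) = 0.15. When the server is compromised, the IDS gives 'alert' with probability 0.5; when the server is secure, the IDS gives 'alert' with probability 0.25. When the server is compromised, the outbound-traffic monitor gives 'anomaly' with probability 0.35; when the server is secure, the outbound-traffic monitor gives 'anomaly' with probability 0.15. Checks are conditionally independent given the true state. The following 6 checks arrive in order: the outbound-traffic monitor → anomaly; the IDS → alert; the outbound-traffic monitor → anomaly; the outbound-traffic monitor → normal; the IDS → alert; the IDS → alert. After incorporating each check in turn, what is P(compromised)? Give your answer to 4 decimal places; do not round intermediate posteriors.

0.8546

After the outbound-traffic monitor='anomaly': P(compromised) = 0.35·0.1500 / (0.35·0.1500 + 0.15·0.8500) ≈ 0.2917
After the IDS='alert': P(compromised) = 0.5·0.2917 / (0.5·0.2917 + 0.25·0.7083) ≈ 0.4516
After the outbound-traffic monitor='anomaly': P(compromised) = 0.35·0.4516 / (0.35·0.4516 + 0.15·0.5484) ≈ 0.6577
After the outbound-traffic monitor='normal': P(compromised) = 0.65·0.6577 / (0.65·0.6577 + 0.85·0.3423) ≈ 0.5950
After the IDS='alert': P(compromised) = 0.5·0.5950 / (0.5·0.5950 + 0.25·0.4050) ≈ 0.7461
After the IDS='alert': P(compromised) = 0.5·0.7461 / (0.5·0.7461 + 0.25·0.2539) ≈ 0.8546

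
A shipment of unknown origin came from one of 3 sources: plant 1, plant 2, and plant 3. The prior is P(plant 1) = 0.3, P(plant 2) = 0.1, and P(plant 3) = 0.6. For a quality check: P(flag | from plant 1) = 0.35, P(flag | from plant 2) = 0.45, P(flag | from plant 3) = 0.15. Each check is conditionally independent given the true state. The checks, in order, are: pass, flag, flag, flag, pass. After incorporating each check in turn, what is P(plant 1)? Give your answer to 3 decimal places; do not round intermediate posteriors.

0.563

After 'pass': normaliser = 0.65·0.3000 + 0.55·0.1000 + 0.85·0.6000; P(plant 1) ≈ 0.2566, P(plant 2) ≈ 0.0724, P(plant 3) ≈ 0.6711
After 'flag': normaliser = 0.35·0.2566 + 0.45·0.0724 + 0.15·0.6711; P(plant 1) ≈ 0.4027, P(plant 2) ≈ 0.1460, P(plant 3) ≈ 0.4513
After 'flag': normaliser = 0.35·0.4027 + 0.45·0.1460 + 0.15·0.4513; P(plant 1) ≈ 0.5137, P(plant 2) ≈ 0.2395, P(plant 3) ≈ 0.2468
After 'flag': normaliser = 0.35·0.5137 + 0.45·0.2395 + 0.15·0.2468; P(plant 1) ≈ 0.5539, P(plant 2) ≈ 0.3320, P(plant 3) ≈ 0.1140
After 'pass': normaliser = 0.65·0.5539 + 0.55·0.3320 + 0.85·0.1140; P(plant 1) ≈ 0.5629, P(plant 2) ≈ 0.2855, P(plant 3) ≈ 0.1515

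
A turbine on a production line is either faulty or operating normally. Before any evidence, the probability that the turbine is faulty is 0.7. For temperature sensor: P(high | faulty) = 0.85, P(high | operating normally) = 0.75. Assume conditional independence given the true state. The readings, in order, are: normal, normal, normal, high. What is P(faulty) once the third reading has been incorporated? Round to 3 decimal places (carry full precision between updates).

0.335

After 'normal': P(faulty) = 0.15·0.7000 / (0.15·0.7000 + 0.25·0.3000) ≈ 0.5833
After 'normal': P(faulty) = 0.15·0.5833 / (0.15·0.5833 + 0.25·0.4167) ≈ 0.4565
After 'normal': P(faulty) = 0.15·0.4565 / (0.15·0.4565 + 0.25·0.5435) ≈ 0.3351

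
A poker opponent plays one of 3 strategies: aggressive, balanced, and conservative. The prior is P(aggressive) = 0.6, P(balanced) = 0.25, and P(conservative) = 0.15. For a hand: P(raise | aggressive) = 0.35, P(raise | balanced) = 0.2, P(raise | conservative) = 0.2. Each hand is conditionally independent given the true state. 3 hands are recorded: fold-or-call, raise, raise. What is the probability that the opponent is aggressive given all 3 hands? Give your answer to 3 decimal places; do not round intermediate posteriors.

After 'fold-or-call': normaliser = 0.65·0.6000 + 0.8·0.2500 + 0.8·0.1500; P(aggressive) ≈ 0.5493, P(balanced) ≈ 0.2817, P(conservative) ≈ 0.1690
After 'raise': normaliser = 0.35·0.5493 + 0.2·0.2817 + 0.2·0.1690; P(aggressive) ≈ 0.6808, P(balanced) ≈ 0.1995, P(conservative) ≈ 0.1197
After 'raise': normaliser = 0.35·0.6808 + 0.2·0.1995 + 0.2·0.1197; P(aggressive) ≈ 0.7887, P(balanced) ≈ 0.1321, P(conservative) ≈ 0.0792

0.789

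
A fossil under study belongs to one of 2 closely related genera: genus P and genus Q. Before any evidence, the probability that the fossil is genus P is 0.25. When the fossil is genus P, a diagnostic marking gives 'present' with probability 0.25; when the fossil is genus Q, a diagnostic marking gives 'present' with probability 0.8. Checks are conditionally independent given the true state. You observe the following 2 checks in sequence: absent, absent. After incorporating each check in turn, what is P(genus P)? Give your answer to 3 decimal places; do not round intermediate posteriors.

0.824

After 'absent': P(genus P) = 0.75·0.2500 / (0.75·0.2500 + 0.2·0.7500) ≈ 0.5556
After 'absent': P(genus P) = 0.75·0.5556 / (0.75·0.5556 + 0.2·0.4444) ≈ 0.8242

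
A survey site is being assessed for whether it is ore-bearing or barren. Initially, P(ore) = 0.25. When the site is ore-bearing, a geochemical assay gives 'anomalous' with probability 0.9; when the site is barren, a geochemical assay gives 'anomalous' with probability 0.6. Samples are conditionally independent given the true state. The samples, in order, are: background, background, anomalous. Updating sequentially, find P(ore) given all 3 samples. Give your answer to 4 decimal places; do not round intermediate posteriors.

After 'background': P(ore) = 0.1·0.2500 / (0.1·0.2500 + 0.4·0.7500) ≈ 0.0769
After 'background': P(ore) = 0.1·0.0769 / (0.1·0.0769 + 0.4·0.9231) ≈ 0.0204
After 'anomalous': P(ore) = 0.9·0.0204 / (0.9·0.0204 + 0.6·0.9796) ≈ 0.0303

0.0303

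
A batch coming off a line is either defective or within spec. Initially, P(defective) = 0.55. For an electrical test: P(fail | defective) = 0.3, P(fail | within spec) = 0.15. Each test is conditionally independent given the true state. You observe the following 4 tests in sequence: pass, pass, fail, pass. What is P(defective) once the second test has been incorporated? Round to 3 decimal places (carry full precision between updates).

After 'pass': P(defective) = 0.7·0.5500 / (0.7·0.5500 + 0.85·0.4500) ≈ 0.5016
After 'pass': P(defective) = 0.7·0.5016 / (0.7·0.5016 + 0.85·0.4984) ≈ 0.4532

0.453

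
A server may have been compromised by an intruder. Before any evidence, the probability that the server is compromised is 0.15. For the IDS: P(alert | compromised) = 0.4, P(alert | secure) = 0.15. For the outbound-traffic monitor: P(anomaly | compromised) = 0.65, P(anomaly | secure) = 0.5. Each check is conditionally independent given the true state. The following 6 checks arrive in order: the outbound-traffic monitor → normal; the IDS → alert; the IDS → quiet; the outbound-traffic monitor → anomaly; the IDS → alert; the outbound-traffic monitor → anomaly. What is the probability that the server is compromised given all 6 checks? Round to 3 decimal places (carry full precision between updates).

0.512

Each posterior becomes the prior for the next update.
After the outbound-traffic monitor='normal': P(compromised) = 0.35·0.1500 / (0.35·0.1500 + 0.5·0.8500) ≈ 0.1099
After the IDS='alert': P(compromised) = 0.4·0.1099 / (0.4·0.1099 + 0.15·0.8901) ≈ 0.2478
After the IDS='quiet': P(compromised) = 0.6·0.2478 / (0.6·0.2478 + 0.85·0.7522) ≈ 0.1887
After the outbound-traffic monitor='anomaly': P(compromised) = 0.65·0.1887 / (0.65·0.1887 + 0.5·0.8113) ≈ 0.2321
After the IDS='alert': P(compromised) = 0.4·0.2321 / (0.4·0.2321 + 0.15·0.7679) ≈ 0.4463
After the outbound-traffic monitor='anomaly': P(compromised) = 0.65·0.4463 / (0.65·0.4463 + 0.5·0.5537) ≈ 0.5117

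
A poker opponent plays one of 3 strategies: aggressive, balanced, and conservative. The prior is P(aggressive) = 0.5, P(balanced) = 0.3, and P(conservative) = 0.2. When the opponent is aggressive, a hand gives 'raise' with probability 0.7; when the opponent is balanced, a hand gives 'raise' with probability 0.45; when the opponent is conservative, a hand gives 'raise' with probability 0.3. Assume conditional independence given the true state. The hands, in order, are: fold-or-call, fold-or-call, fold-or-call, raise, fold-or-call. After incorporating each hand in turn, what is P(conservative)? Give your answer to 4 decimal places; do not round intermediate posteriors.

0.4868

After 'fold-or-call': normaliser = 0.3·0.5000 + 0.55·0.3000 + 0.7·0.2000; P(aggressive) ≈ 0.3297, P(balanced) ≈ 0.3626, P(conservative) ≈ 0.3077
After 'fold-or-call': normaliser = 0.3·0.3297 + 0.55·0.3626 + 0.7·0.3077; P(aggressive) ≈ 0.1925, P(balanced) ≈ 0.3882, P(conservative) ≈ 0.4193
After 'fold-or-call': normaliser = 0.3·0.1925 + 0.55·0.3882 + 0.7·0.4193; P(aggressive) ≈ 0.1023, P(balanced) ≈ 0.3781, P(conservative) ≈ 0.5196
After 'raise': normaliser = 0.7·0.1023 + 0.45·0.3781 + 0.3·0.5196; P(aggressive) ≈ 0.1800, P(balanced) ≈ 0.4279, P(conservative) ≈ 0.3921
After 'fold-or-call': normaliser = 0.3·0.1800 + 0.55·0.4279 + 0.7·0.3921; P(aggressive) ≈ 0.0958, P(balanced) ≈ 0.4174, P(conservative) ≈ 0.4868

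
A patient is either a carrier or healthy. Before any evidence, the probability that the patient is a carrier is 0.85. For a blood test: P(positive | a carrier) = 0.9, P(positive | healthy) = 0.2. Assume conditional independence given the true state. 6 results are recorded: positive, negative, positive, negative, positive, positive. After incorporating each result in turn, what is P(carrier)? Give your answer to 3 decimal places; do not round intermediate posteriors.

0.973

After 'positive': P(carrier) = 0.9·0.8500 / (0.9·0.8500 + 0.2·0.1500) ≈ 0.9623
After 'negative': P(carrier) = 0.1·0.9623 / (0.1·0.9623 + 0.8·0.0377) ≈ 0.7612
After 'positive': P(carrier) = 0.9·0.7612 / (0.9·0.7612 + 0.2·0.2388) ≈ 0.9348
After 'negative': P(carrier) = 0.1·0.9348 / (0.1·0.9348 + 0.8·0.0652) ≈ 0.6420
After 'positive': P(carrier) = 0.9·0.6420 / (0.9·0.6420 + 0.2·0.3580) ≈ 0.8897
After 'positive': P(carrier) = 0.9·0.8897 / (0.9·0.8897 + 0.2·0.1103) ≈ 0.9732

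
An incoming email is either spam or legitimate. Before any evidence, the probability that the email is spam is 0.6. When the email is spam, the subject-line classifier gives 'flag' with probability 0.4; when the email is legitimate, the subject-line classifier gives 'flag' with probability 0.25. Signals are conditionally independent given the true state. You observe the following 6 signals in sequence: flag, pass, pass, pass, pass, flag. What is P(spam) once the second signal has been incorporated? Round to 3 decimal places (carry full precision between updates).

0.658

Apply Bayes' rule sequentially, carrying P(spam) forward.
After 'flag': P(spam) = 0.4·0.6000 / (0.4·0.6000 + 0.25·0.4000) ≈ 0.7059
After 'pass': P(spam) = 0.6·0.7059 / (0.6·0.7059 + 0.75·0.2941) ≈ 0.6575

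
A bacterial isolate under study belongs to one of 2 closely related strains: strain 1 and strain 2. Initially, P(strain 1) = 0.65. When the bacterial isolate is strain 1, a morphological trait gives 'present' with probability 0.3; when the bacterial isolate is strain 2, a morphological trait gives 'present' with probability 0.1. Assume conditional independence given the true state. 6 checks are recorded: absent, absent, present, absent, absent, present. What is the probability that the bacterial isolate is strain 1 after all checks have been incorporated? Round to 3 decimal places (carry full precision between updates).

0.859

After 'absent': P(strain 1) = 0.7·0.6500 / (0.7·0.6500 + 0.9·0.3500) ≈ 0.5909
After 'absent': P(strain 1) = 0.7·0.5909 / (0.7·0.5909 + 0.9·0.4091) ≈ 0.5291
After 'present': P(strain 1) = 0.3·0.5291 / (0.3·0.5291 + 0.1·0.4709) ≈ 0.7712
After 'absent': P(strain 1) = 0.7·0.7712 / (0.7·0.7712 + 0.9·0.2288) ≈ 0.7239
After 'absent': P(strain 1) = 0.7·0.7239 / (0.7·0.7239 + 0.9·0.2761) ≈ 0.6709
After 'present': P(strain 1) = 0.3·0.6709 / (0.3·0.6709 + 0.1·0.3291) ≈ 0.8595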